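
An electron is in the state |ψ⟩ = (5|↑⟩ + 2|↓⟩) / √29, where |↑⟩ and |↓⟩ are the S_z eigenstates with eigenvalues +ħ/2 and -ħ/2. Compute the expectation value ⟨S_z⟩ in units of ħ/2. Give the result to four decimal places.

0.7241

⟨σ_z⟩ = |a|² - |b|² divided by |a|²+|b|², with a, b the |↑⟩, |↓⟩ amplitudes.
= (25 - 4)/29 = 21/29.
⟨S_z⟩ = (ħ/2)·⟨σ_z⟩.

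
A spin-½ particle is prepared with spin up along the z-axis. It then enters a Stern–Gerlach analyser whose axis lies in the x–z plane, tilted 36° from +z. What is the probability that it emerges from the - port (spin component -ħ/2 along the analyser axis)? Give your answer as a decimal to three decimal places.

For spin-½, the probability of finding spin-up along an axis at angle θ to the initial spin direction is cos²(θ/2); spin-down is sin²(θ/2).
θ = 36°, so P = sin²(18°) ≈ 0.095.

0.095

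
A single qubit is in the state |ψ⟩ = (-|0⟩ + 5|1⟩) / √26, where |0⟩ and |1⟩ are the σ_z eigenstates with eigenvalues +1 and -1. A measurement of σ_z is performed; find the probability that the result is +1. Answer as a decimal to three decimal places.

0.038

The +1 outcome corresponds to |0⟩. Its amplitude in |ψ⟩ is -1/√26.
P = |-1|² / 26 = 1/26.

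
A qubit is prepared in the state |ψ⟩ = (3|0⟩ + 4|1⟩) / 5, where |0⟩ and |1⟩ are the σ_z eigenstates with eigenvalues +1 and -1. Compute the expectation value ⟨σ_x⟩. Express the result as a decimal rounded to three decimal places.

0.960

⟨σ_x⟩ = 2 Re(a* b)/(|a|²+|b|²) with a = 3, b = 4.
a* b = 12, so ⟨σ_x⟩ = 24/25.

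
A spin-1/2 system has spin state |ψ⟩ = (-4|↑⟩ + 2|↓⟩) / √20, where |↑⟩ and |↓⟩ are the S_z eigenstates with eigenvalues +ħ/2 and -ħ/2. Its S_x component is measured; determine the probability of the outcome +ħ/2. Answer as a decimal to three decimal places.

|+x⟩ = (|↑⟩ + |↓⟩)/√2, so ⟨+x|ψ⟩ = (-2) / (√2·√20).
P = |-2|² / 40 = 4/40.

0.100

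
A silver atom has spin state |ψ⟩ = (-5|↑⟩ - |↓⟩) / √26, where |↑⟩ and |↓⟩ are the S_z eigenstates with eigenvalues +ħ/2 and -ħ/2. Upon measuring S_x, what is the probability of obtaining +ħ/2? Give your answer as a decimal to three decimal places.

0.692

|+x⟩ = (|↑⟩ + |↓⟩)/√2, so ⟨+x|ψ⟩ = (-6) / (√2·√26).
P = |-6|² / 52 = 36/52.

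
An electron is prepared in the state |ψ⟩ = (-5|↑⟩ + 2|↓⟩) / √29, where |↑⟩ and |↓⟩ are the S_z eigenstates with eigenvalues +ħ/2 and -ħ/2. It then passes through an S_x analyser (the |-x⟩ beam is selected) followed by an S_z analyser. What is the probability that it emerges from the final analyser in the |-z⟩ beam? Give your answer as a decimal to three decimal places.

0.422

First analyser (S_x): P(|-x⟩) = |⟨-x|ψ⟩|² = 49/58.
After stage 1 the state is |-x⟩; P(|-z⟩) = |⟨-z|-x⟩|² = 1/2.
Joint probability = 49/58 × 1/2 = 0.422.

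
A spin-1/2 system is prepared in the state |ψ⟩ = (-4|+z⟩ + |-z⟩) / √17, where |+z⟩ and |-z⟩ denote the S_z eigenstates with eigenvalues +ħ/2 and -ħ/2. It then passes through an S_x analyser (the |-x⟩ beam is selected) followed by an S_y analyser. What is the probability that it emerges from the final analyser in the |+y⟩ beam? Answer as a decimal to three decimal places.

0.368

First analyser (S_x): P(|-x⟩) = |⟨-x|ψ⟩|² = 25/34.
After stage 1 the state is |-x⟩; P(|+y⟩) = |⟨+y|-x⟩|² = 1/2.
Joint probability = 25/34 × 1/2 = 0.368.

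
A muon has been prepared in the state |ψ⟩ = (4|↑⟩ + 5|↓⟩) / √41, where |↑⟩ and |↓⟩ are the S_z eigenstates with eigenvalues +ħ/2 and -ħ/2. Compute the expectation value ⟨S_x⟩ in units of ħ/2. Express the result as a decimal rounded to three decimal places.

⟨σ_x⟩ = 2 Re(a* b)/(|a|²+|b|²) with a = 4, b = 5.
a* b = 20, so ⟨σ_x⟩ = 40/41.
⟨S_x⟩ = (ħ/2)·⟨σ_x⟩.

0.976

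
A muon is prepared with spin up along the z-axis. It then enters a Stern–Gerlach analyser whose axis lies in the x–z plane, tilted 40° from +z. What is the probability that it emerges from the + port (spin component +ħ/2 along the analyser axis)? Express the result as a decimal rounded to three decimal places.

For spin-½, the probability of finding spin-up along an axis at angle θ to the initial spin direction is cos²(θ/2); spin-down is sin²(θ/2).
θ = 40°, so P = cos²(20°) ≈ 0.883.

0.883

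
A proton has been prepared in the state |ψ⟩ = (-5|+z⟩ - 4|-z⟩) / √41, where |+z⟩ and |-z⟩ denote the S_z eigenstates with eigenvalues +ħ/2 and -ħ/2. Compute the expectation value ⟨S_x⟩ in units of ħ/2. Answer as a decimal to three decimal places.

0.976

⟨σ_x⟩ = 2 Re(a* b)/(|a|²+|b|²) with a = -5, b = -4.
a* b = 20, so ⟨σ_x⟩ = 40/41.
⟨S_x⟩ = (ħ/2)·⟨σ_x⟩.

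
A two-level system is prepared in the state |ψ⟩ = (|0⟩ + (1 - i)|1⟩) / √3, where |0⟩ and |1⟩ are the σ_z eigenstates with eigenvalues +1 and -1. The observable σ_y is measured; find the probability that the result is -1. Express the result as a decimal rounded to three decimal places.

|-y⟩ = (|0⟩ - i|1⟩)/√2, so ⟨-y|ψ⟩ = (2 + i) / (√2·√3).
P = |2 + i|² / 6 = 5/6.

0.833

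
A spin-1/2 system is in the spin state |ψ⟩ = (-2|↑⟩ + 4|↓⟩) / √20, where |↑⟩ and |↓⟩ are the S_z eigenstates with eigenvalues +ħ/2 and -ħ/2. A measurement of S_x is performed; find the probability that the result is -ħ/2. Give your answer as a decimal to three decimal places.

0.900

|-x⟩ = (|↑⟩ - |↓⟩)/√2, so ⟨-x|ψ⟩ = (-6) / (√2·√20).
P = |-6|² / 40 = 36/40.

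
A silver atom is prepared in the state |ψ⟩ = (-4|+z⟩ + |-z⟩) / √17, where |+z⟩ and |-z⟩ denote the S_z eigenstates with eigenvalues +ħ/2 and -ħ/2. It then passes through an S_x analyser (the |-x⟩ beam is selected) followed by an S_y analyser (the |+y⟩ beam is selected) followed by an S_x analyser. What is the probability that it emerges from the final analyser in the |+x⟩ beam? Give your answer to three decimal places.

First analyser (S_x): P(|-x⟩) = |⟨-x|ψ⟩|² = 25/34.
After stage 1 the state is |-x⟩; P(|+y⟩) = |⟨+y|-x⟩|² = 1/2.
After stage 2 the state is |+y⟩; P(|+x⟩) = |⟨+x|+y⟩|² = 1/2.
Joint probability = 25/34 × 1/2 × 1/2 = 0.184.

0.184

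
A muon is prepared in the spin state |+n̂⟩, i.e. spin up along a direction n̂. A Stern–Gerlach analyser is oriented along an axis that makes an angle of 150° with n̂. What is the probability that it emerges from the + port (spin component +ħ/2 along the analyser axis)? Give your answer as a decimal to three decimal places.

0.067

For spin-½, the probability of finding spin-up along an axis at angle θ to the initial spin direction is cos²(θ/2); spin-down is sin²(θ/2).
θ = 150°, so P = cos²(75°) ≈ 0.067.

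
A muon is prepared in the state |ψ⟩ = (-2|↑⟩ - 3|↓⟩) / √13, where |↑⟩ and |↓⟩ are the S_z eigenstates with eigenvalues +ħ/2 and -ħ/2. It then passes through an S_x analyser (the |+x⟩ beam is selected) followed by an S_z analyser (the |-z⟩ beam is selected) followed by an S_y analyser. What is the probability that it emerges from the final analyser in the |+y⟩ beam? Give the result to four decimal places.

First analyser (S_x): P(|+x⟩) = |⟨+x|ψ⟩|² = 25/26.
After stage 1 the state is |+x⟩; P(|-z⟩) = |⟨-z|+x⟩|² = 1/2.
After stage 2 the state is |-z⟩; P(|+y⟩) = |⟨+y|-z⟩|² = 1/2.
Joint probability = 25/26 × 1/2 × 1/2 = 0.2404.

0.2404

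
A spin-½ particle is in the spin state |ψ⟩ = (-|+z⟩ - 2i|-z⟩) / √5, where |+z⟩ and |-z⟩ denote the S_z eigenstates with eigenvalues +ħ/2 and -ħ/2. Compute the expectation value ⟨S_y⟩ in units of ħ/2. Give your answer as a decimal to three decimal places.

⟨σ_y⟩ = 2 Im(a* b)/(|a|²+|b|²) with a = -1, b = -2i.
a* b = 2i, so ⟨σ_y⟩ = 4/5.
⟨S_y⟩ = (ħ/2)·⟨σ_y⟩.

0.800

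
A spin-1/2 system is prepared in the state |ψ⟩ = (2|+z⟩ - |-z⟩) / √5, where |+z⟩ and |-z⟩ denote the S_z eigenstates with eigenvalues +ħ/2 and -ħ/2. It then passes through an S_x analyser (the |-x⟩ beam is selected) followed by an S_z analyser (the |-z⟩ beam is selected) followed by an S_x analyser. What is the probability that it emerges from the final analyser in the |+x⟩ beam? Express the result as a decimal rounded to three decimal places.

0.225

First analyser (S_x): P(|-x⟩) = |⟨-x|ψ⟩|² = 9/10.
After stage 1 the state is |-x⟩; P(|-z⟩) = |⟨-z|-x⟩|² = 1/2.
After stage 2 the state is |-z⟩; P(|+x⟩) = |⟨+x|-z⟩|² = 1/2.
Joint probability = 9/10 × 1/2 × 1/2 = 0.225.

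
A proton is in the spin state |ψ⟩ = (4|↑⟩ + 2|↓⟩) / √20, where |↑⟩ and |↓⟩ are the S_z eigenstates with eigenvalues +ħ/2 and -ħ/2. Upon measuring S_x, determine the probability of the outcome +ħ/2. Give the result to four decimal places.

|+x⟩ = (|↑⟩ + |↓⟩)/√2, so ⟨+x|ψ⟩ = (6) / (√2·√20).
P = |6|² / 40 = 36/40.

0.9000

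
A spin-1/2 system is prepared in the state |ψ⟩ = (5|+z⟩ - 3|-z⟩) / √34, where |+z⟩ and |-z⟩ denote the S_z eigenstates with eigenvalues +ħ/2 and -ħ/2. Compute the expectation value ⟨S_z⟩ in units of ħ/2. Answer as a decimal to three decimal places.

0.471

⟨σ_z⟩ = |a|² - |b|² divided by |a|²+|b|², with a, b the |+z⟩, |-z⟩ amplitudes.
= (25 - 9)/34 = 16/34.
⟨S_z⟩ = (ħ/2)·⟨σ_z⟩.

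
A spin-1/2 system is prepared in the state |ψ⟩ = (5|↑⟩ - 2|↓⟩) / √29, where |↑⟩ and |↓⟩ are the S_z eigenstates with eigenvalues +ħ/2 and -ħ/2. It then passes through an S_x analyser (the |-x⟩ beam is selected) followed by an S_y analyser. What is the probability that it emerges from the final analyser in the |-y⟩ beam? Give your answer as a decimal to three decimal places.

First analyser (S_x): P(|-x⟩) = |⟨-x|ψ⟩|² = 49/58.
After stage 1 the state is |-x⟩; P(|-y⟩) = |⟨-y|-x⟩|² = 1/2.
Joint probability = 49/58 × 1/2 = 0.422.

0.422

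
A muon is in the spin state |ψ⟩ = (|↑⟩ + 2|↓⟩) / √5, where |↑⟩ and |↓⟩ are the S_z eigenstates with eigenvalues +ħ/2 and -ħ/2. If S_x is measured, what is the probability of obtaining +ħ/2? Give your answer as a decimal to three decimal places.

0.900

|+x⟩ = (|↑⟩ + |↓⟩)/√2, so ⟨+x|ψ⟩ = (3) / (√2·√5).
P = |3|² / 10 = 9/10.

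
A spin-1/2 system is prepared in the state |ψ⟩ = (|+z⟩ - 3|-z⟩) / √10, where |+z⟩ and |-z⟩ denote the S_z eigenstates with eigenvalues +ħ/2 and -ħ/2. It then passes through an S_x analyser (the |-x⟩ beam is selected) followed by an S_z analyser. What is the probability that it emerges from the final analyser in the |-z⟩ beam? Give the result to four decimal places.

First analyser (S_x): P(|-x⟩) = |⟨-x|ψ⟩|² = 16/20.
After stage 1 the state is |-x⟩; P(|-z⟩) = |⟨-z|-x⟩|² = 1/2.
Joint probability = 16/20 × 1/2 = 0.4000.

0.4000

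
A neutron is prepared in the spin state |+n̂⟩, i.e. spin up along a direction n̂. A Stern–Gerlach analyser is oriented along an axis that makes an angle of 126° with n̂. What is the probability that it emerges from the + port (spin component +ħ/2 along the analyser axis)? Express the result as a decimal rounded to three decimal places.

0.206

For spin-½, the probability of finding spin-up along an axis at angle θ to the initial spin direction is cos²(θ/2); spin-down is sin²(θ/2).
θ = 126°, so P = cos²(63°) ≈ 0.206.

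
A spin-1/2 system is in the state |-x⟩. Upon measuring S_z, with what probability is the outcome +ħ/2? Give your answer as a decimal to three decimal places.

In the S_z basis, |-x⟩ = (|↑⟩ - |↓⟩)/√2 and |+z⟩ = |↑⟩.
|⟨+z|-x⟩|² = 1/2.

0.500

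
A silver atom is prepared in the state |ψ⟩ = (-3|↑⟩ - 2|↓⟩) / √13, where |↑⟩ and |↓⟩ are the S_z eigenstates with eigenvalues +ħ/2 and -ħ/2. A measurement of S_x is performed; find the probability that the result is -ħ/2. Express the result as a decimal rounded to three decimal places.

|-x⟩ = (|↑⟩ - |↓⟩)/√2, so ⟨-x|ψ⟩ = (-1) / (√2·√13).
P = |-1|² / 26 = 1/26.

0.038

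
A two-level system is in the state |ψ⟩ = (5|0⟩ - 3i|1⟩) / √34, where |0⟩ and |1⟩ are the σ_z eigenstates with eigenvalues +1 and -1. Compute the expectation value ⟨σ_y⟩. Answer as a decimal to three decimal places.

-0.882

⟨σ_y⟩ = 2 Im(a* b)/(|a|²+|b|²) with a = 5, b = -3i.
a* b = -15i, so ⟨σ_y⟩ = -30/34.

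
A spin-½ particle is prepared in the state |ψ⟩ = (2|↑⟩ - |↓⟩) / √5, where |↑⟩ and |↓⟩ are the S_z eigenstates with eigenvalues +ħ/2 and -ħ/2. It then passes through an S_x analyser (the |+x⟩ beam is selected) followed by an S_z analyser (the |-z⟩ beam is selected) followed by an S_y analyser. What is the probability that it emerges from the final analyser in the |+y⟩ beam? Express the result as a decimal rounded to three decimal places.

First analyser (S_x): P(|+x⟩) = |⟨+x|ψ⟩|² = 1/10.
After stage 1 the state is |+x⟩; P(|-z⟩) = |⟨-z|+x⟩|² = 1/2.
After stage 2 the state is |-z⟩; P(|+y⟩) = |⟨+y|-z⟩|² = 1/2.
Joint probability = 1/10 × 1/2 × 1/2 = 0.025.

0.025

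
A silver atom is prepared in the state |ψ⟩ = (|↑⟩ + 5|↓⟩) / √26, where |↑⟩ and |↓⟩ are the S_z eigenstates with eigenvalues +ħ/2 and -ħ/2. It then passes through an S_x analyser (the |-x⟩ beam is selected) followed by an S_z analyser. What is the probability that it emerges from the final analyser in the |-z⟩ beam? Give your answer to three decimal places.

0.154

First analyser (S_x): P(|-x⟩) = |⟨-x|ψ⟩|² = 16/52.
After stage 1 the state is |-x⟩; P(|-z⟩) = |⟨-z|-x⟩|² = 1/2.
Joint probability = 16/52 × 1/2 = 0.154.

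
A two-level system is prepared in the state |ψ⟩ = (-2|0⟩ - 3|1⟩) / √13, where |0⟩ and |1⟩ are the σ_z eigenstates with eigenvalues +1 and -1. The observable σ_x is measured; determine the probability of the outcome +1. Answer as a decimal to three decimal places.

|+x⟩ = (|0⟩ + |1⟩)/√2, so ⟨+x|ψ⟩ = (-5) / (√2·√13).
P = |-5|² / 26 = 25/26.

0.962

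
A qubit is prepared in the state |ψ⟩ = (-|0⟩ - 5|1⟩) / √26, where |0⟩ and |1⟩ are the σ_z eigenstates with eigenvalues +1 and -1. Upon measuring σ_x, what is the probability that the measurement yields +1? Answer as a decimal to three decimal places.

|+x⟩ = (|0⟩ + |1⟩)/√2, so ⟨+x|ψ⟩ = (-6) / (√2·√26).
P = |-6|² / 52 = 36/52.

0.692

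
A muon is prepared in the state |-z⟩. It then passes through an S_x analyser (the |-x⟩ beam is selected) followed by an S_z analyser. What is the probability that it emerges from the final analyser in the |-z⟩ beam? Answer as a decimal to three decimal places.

First analyser (S_x): from |-z⟩, P(|-x⟩) = 1/2.
After stage 1 the state is |-x⟩; P(|-z⟩) = |⟨-z|-x⟩|² = 1/2.
Joint probability = 1/2 × 1/2 = 0.250.

0.250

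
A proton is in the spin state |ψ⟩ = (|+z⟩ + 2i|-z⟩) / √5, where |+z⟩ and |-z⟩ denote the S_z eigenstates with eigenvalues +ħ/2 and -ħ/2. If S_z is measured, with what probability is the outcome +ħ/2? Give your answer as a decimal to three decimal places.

The +ħ/2 outcome corresponds to |+z⟩. Its amplitude in |ψ⟩ is 1/√5.
P = |1|² / 5 = 1/5.

0.200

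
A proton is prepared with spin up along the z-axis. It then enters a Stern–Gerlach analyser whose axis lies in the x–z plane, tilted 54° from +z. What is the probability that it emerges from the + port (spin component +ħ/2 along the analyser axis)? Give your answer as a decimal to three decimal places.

0.794

For spin-½, the probability of finding spin-up along an axis at angle θ to the initial spin direction is cos²(θ/2); spin-down is sin²(θ/2).
θ = 54°, so P = cos²(27°) ≈ 0.794.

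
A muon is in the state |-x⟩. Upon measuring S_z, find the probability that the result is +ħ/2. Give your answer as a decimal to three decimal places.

0.500

In the S_z basis, |-x⟩ = (|↑⟩ - |↓⟩)/√2 and |+z⟩ = |↑⟩.
|⟨+z|-x⟩|² = 1/2.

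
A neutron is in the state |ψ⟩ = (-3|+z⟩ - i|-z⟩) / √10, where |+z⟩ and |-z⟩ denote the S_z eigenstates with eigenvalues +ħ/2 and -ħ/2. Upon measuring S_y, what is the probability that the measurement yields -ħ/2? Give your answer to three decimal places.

0.200

|-y⟩ = (|+z⟩ - i|-z⟩)/√2, so ⟨-y|ψ⟩ = (-2) / (√2·√10).
P = |-2|² / 20 = 4/20.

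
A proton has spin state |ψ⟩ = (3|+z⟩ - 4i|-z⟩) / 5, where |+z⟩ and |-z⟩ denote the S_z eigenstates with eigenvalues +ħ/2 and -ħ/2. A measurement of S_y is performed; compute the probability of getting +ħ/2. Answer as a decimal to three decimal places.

|+y⟩ = (|+z⟩ + i|-z⟩)/√2, so ⟨+y|ψ⟩ = (-1) / (√2·5).
P = |-1|² / 50 = 1/50.

0.020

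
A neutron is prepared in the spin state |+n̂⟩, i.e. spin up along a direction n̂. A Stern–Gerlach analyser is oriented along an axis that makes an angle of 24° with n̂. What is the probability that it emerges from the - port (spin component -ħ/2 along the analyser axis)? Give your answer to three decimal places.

For spin-½, the probability of finding spin-up along an axis at angle θ to the initial spin direction is cos²(θ/2); spin-down is sin²(θ/2).
θ = 24°, so P = sin²(12°) ≈ 0.043.

0.043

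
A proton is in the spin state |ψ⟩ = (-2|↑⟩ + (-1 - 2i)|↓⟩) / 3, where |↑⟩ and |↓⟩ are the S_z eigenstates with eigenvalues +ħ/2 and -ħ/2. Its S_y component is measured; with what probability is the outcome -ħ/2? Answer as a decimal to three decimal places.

|-y⟩ = (|↑⟩ - i|↓⟩)/√2, so ⟨-y|ψ⟩ = (-i) / (√2·3).
P = |-i|² / 18 = 1/18.

0.056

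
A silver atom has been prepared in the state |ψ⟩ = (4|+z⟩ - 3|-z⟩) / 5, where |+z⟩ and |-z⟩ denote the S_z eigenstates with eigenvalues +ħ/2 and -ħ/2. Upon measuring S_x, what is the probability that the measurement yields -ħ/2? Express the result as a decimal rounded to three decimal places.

0.980

|-x⟩ = (|+z⟩ - |-z⟩)/√2, so ⟨-x|ψ⟩ = (7) / (√2·5).
P = |7|² / 50 = 49/50.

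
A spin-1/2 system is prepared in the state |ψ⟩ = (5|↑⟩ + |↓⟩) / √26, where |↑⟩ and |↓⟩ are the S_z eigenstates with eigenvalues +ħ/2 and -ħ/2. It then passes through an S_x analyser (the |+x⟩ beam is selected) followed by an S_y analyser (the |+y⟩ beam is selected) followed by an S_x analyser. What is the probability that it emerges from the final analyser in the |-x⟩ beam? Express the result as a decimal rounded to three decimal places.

0.173

First analyser (S_x): P(|+x⟩) = |⟨+x|ψ⟩|² = 36/52.
After stage 1 the state is |+x⟩; P(|+y⟩) = |⟨+y|+x⟩|² = 1/2.
After stage 2 the state is |+y⟩; P(|-x⟩) = |⟨-x|+y⟩|² = 1/2.
Joint probability = 36/52 × 1/2 × 1/2 = 0.173.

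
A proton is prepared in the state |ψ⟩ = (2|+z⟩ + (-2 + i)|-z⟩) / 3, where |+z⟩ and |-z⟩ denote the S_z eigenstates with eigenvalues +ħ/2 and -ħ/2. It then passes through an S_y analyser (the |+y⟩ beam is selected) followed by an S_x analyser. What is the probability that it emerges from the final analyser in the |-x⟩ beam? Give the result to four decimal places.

0.3611

First analyser (S_y): P(|+y⟩) = |⟨+y|ψ⟩|² = 13/18.
After stage 1 the state is |+y⟩; P(|-x⟩) = |⟨-x|+y⟩|² = 1/2.
Joint probability = 13/18 × 1/2 = 0.3611.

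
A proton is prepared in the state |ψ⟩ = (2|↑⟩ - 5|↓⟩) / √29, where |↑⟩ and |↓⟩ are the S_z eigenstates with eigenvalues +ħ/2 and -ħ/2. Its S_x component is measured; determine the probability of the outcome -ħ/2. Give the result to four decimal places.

0.8448

|-x⟩ = (|↑⟩ - |↓⟩)/√2, so ⟨-x|ψ⟩ = (7) / (√2·√29).
P = |7|² / 58 = 49/58.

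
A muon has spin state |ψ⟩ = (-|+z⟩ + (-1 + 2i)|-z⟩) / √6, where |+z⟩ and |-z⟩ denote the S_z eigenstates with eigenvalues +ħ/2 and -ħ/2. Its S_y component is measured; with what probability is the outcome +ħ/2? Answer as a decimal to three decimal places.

|+y⟩ = (|+z⟩ + i|-z⟩)/√2, so ⟨+y|ψ⟩ = (1 + i) / (√2·√6).
P = |1 + i|² / 12 = 2/12.

0.167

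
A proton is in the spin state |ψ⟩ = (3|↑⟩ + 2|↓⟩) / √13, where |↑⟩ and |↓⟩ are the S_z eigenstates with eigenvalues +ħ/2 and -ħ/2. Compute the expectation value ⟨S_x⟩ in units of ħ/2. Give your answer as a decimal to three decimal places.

⟨σ_x⟩ = 2 Re(a* b)/(|a|²+|b|²) with a = 3, b = 2.
a* b = 6, so ⟨σ_x⟩ = 12/13.
⟨S_x⟩ = (ħ/2)·⟨σ_x⟩.

0.923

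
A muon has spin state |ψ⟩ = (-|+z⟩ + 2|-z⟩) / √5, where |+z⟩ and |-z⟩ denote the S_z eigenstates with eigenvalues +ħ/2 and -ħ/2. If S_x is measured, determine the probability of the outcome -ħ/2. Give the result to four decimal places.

|-x⟩ = (|+z⟩ - |-z⟩)/√2, so ⟨-x|ψ⟩ = (-3) / (√2·√5).
P = |-3|² / 10 = 9/10.

0.9000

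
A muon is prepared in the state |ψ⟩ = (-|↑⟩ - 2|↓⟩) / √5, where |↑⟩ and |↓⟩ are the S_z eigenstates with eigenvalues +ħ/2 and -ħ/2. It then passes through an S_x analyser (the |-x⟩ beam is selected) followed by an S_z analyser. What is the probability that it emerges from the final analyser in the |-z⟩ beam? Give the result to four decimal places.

First analyser (S_x): P(|-x⟩) = |⟨-x|ψ⟩|² = 1/10.
After stage 1 the state is |-x⟩; P(|-z⟩) = |⟨-z|-x⟩|² = 1/2.
Joint probability = 1/10 × 1/2 = 0.0500.

0.0500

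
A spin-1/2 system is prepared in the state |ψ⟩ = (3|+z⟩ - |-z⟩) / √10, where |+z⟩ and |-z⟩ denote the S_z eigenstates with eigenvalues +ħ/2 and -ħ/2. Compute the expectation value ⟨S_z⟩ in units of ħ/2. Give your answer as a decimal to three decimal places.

0.800

⟨σ_z⟩ = |a|² - |b|² divided by |a|²+|b|², with a, b the |+z⟩, |-z⟩ amplitudes.
= (9 - 1)/10 = 8/10.
⟨S_z⟩ = (ħ/2)·⟨σ_z⟩.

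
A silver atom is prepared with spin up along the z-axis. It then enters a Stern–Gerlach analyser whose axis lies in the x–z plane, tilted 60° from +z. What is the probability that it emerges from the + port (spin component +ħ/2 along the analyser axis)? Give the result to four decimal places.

For spin-½, the probability of finding spin-up along an axis at angle θ to the initial spin direction is cos²(θ/2); spin-down is sin²(θ/2).
θ = 60°, so P = cos²(30°) ≈ 0.7500.

0.7500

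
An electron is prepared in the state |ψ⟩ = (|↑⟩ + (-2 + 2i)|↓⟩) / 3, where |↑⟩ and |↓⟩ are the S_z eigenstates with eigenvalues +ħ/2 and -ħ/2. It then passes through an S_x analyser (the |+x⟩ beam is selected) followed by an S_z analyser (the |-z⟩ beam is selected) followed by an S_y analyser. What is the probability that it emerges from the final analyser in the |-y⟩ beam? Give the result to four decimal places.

First analyser (S_x): P(|+x⟩) = |⟨+x|ψ⟩|² = 5/18.
After stage 1 the state is |+x⟩; P(|-z⟩) = |⟨-z|+x⟩|² = 1/2.
After stage 2 the state is |-z⟩; P(|-y⟩) = |⟨-y|-z⟩|² = 1/2.
Joint probability = 5/18 × 1/2 × 1/2 = 0.0694.

0.0694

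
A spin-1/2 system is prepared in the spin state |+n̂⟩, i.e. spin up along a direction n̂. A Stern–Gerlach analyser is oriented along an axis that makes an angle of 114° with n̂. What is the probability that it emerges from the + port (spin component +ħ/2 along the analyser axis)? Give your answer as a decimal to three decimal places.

For spin-½, the probability of finding spin-up along an axis at angle θ to the initial spin direction is cos²(θ/2); spin-down is sin²(θ/2).
θ = 114°, so P = cos²(57°) ≈ 0.297.

0.297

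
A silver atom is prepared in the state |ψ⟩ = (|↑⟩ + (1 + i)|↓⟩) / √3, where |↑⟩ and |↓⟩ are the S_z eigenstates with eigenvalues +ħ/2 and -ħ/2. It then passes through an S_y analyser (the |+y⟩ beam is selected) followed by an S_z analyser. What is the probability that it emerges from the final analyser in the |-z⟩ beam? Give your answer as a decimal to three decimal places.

0.417

First analyser (S_y): P(|+y⟩) = |⟨+y|ψ⟩|² = 5/6.
After stage 1 the state is |+y⟩; P(|-z⟩) = |⟨-z|+y⟩|² = 1/2.
Joint probability = 5/6 × 1/2 = 0.417.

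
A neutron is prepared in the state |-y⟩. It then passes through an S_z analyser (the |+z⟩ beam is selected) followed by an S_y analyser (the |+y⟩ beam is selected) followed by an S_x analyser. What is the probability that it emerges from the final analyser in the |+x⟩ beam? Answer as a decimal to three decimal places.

First analyser (S_z): from |-y⟩, P(|+z⟩) = 1/2.
After stage 1 the state is |+z⟩; P(|+y⟩) = |⟨+y|+z⟩|² = 1/2.
After stage 2 the state is |+y⟩; P(|+x⟩) = |⟨+x|+y⟩|² = 1/2.
Joint probability = 1/2 × 1/2 × 1/2 = 0.125.

0.125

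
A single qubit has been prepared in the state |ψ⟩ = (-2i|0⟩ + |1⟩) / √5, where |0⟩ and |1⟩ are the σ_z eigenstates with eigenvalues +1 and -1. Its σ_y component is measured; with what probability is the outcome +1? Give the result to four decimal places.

0.9000

|+y⟩ = (|0⟩ + i|1⟩)/√2, so ⟨+y|ψ⟩ = (-3i) / (√2·√5).
P = |-3i|² / 10 = 9/10.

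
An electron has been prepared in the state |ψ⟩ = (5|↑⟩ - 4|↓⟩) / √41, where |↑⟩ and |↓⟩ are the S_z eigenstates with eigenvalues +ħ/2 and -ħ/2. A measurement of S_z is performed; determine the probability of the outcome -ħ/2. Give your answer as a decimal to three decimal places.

The -ħ/2 outcome corresponds to |↓⟩. Its amplitude in |ψ⟩ is -4/√41.
P = |-4|² / 41 = 16/41.

0.390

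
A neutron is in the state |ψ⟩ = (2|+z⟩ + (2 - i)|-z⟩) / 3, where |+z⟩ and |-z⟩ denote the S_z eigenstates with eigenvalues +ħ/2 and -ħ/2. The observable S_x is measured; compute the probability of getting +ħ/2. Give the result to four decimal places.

|+x⟩ = (|+z⟩ + |-z⟩)/√2, so ⟨+x|ψ⟩ = (4 - i) / (√2·3).
P = |4 - i|² / 18 = 17/18.

0.9444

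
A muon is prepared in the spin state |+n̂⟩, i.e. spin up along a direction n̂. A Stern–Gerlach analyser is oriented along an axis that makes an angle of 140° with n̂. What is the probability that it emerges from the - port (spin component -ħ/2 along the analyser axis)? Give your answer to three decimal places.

0.883

For spin-½, the probability of finding spin-up along an axis at angle θ to the initial spin direction is cos²(θ/2); spin-down is sin²(θ/2).
θ = 140°, so P = sin²(70°) ≈ 0.883.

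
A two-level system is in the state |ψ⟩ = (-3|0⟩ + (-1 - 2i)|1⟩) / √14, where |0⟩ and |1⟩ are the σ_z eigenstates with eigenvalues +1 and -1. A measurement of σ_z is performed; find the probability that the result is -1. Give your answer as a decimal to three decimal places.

0.357

The -1 outcome corresponds to |1⟩. Its amplitude in |ψ⟩ is (-1 - 2i)/√14.
P = |-1 - 2i|² / 14 = 5/14.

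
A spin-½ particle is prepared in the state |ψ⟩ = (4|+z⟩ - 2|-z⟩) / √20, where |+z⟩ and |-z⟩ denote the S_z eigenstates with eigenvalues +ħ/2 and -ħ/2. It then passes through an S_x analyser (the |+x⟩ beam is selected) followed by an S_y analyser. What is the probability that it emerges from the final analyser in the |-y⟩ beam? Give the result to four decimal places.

0.0500

First analyser (S_x): P(|+x⟩) = |⟨+x|ψ⟩|² = 4/40.
After stage 1 the state is |+x⟩; P(|-y⟩) = |⟨-y|+x⟩|² = 1/2.
Joint probability = 4/40 × 1/2 = 0.0500.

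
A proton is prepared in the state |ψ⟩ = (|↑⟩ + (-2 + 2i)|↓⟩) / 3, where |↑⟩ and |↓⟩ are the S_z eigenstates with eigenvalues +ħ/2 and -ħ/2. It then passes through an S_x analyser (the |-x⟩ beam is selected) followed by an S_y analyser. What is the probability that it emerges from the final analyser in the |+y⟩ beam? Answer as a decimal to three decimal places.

0.361

First analyser (S_x): P(|-x⟩) = |⟨-x|ψ⟩|² = 13/18.
After stage 1 the state is |-x⟩; P(|+y⟩) = |⟨+y|-x⟩|² = 1/2.
Joint probability = 13/18 × 1/2 = 0.361.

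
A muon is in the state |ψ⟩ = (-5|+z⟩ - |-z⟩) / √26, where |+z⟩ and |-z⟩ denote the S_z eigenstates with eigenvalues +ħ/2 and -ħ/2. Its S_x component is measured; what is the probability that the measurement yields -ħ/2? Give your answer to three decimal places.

|-x⟩ = (|+z⟩ - |-z⟩)/√2, so ⟨-x|ψ⟩ = (-4) / (√2·√26).
P = |-4|² / 52 = 16/52.

0.308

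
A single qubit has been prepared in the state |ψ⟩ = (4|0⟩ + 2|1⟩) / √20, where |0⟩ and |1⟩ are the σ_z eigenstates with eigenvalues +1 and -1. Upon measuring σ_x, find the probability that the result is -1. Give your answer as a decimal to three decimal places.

|-x⟩ = (|0⟩ - |1⟩)/√2, so ⟨-x|ψ⟩ = (2) / (√2·√20).
P = |2|² / 40 = 4/40.

0.100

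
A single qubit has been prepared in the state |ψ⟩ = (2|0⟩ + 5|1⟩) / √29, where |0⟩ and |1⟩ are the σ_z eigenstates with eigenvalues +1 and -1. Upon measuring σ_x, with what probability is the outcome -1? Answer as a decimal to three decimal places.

|-x⟩ = (|0⟩ - |1⟩)/√2, so ⟨-x|ψ⟩ = (-3) / (√2·√29).
P = |-3|² / 58 = 9/58.

0.155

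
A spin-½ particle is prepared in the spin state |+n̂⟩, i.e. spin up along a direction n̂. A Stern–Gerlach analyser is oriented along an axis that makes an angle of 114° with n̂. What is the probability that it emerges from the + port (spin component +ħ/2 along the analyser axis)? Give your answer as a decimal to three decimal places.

For spin-½, the probability of finding spin-up along an axis at angle θ to the initial spin direction is cos²(θ/2); spin-down is sin²(θ/2).
θ = 114°, so P = cos²(57°) ≈ 0.297.

0.297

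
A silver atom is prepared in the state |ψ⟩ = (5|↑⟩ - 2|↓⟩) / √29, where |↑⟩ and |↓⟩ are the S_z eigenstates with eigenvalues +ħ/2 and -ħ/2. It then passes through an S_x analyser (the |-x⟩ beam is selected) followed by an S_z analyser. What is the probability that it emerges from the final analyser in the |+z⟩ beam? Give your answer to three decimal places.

First analyser (S_x): P(|-x⟩) = |⟨-x|ψ⟩|² = 49/58.
After stage 1 the state is |-x⟩; P(|+z⟩) = |⟨+z|-x⟩|² = 1/2.
Joint probability = 49/58 × 1/2 = 0.422.

0.422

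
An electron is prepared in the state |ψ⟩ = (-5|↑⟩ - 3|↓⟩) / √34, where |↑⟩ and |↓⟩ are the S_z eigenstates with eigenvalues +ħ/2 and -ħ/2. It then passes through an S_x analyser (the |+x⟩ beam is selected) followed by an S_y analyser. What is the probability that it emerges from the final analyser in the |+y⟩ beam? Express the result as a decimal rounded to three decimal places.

0.471

First analyser (S_x): P(|+x⟩) = |⟨+x|ψ⟩|² = 64/68.
After stage 1 the state is |+x⟩; P(|+y⟩) = |⟨+y|+x⟩|² = 1/2.
Joint probability = 64/68 × 1/2 = 0.471.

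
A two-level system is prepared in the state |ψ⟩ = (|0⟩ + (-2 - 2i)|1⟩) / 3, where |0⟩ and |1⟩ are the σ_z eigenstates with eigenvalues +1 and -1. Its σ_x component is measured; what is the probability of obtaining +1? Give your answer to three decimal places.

|+x⟩ = (|0⟩ + |1⟩)/√2, so ⟨+x|ψ⟩ = (-1 - 2i) / (√2·3).
P = |-1 - 2i|² / 18 = 5/18.

0.278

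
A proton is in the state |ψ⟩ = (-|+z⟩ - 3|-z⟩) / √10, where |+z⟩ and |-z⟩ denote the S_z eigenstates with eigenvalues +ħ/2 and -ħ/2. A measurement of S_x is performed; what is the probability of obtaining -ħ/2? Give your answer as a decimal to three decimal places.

0.200

|-x⟩ = (|+z⟩ - |-z⟩)/√2, so ⟨-x|ψ⟩ = (2) / (√2·√10).
P = |2|² / 20 = 4/20.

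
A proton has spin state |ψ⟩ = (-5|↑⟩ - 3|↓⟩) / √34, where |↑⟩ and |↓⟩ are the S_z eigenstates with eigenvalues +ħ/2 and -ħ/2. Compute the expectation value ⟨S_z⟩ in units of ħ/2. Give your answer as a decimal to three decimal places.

0.471

⟨σ_z⟩ = |a|² - |b|² divided by |a|²+|b|², with a, b the |↑⟩, |↓⟩ amplitudes.
= (25 - 9)/34 = 16/34.
⟨S_z⟩ = (ħ/2)·⟨σ_z⟩.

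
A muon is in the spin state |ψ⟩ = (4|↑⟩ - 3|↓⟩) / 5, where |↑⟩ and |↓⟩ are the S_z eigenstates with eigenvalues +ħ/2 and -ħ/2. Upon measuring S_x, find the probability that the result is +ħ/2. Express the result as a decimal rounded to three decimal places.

|+x⟩ = (|↑⟩ + |↓⟩)/√2, so ⟨+x|ψ⟩ = (1) / (√2·5).
P = |1|² / 50 = 1/50.

0.020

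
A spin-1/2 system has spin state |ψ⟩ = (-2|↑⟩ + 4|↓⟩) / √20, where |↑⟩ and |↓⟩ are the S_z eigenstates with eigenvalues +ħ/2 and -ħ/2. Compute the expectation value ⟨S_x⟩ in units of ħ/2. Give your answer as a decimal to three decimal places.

⟨σ_x⟩ = 2 Re(a* b)/(|a|²+|b|²) with a = -2, b = 4.
a* b = -8, so ⟨σ_x⟩ = -16/20.
⟨S_x⟩ = (ħ/2)·⟨σ_x⟩.

-0.800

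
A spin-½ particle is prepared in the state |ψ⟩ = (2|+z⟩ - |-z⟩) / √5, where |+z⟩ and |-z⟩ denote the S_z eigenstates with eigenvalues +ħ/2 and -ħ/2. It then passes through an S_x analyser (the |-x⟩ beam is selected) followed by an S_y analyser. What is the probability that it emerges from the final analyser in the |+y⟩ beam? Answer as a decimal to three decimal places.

0.450

First analyser (S_x): P(|-x⟩) = |⟨-x|ψ⟩|² = 9/10.
After stage 1 the state is |-x⟩; P(|+y⟩) = |⟨+y|-x⟩|² = 1/2.
Joint probability = 9/10 × 1/2 = 0.450.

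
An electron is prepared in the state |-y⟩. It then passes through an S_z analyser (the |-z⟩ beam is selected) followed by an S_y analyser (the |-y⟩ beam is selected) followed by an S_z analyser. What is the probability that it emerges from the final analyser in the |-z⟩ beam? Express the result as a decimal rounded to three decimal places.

First analyser (S_z): from |-y⟩, P(|-z⟩) = 1/2.
After stage 1 the state is |-z⟩; P(|-y⟩) = |⟨-y|-z⟩|² = 1/2.
After stage 2 the state is |-y⟩; P(|-z⟩) = |⟨-z|-y⟩|² = 1/2.
Joint probability = 1/2 × 1/2 × 1/2 = 0.125.

0.125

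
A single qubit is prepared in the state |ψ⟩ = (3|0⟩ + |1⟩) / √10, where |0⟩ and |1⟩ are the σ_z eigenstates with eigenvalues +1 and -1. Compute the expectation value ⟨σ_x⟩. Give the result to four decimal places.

0.6000

⟨σ_x⟩ = 2 Re(a* b)/(|a|²+|b|²) with a = 3, b = 1.
a* b = 3, so ⟨σ_x⟩ = 6/10.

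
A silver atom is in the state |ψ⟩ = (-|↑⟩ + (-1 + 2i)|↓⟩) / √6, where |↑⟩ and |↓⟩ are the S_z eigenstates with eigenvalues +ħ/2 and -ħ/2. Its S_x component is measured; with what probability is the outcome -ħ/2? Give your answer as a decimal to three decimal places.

0.333

|-x⟩ = (|↑⟩ - |↓⟩)/√2, so ⟨-x|ψ⟩ = (-2i) / (√2·√6).
P = |-2i|² / 12 = 4/12.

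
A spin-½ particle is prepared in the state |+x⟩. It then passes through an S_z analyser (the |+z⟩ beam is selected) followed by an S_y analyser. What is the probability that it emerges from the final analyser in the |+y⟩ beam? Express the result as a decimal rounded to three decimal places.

First analyser (S_z): from |+x⟩, P(|+z⟩) = 1/2.
After stage 1 the state is |+z⟩; P(|+y⟩) = |⟨+y|+z⟩|² = 1/2.
Joint probability = 1/2 × 1/2 = 0.250.

0.250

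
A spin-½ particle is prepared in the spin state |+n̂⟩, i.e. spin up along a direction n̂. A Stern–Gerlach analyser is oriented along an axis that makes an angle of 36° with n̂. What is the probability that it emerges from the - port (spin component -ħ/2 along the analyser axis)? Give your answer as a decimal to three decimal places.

0.095

For spin-½, the probability of finding spin-up along an axis at angle θ to the initial spin direction is cos²(θ/2); spin-down is sin²(θ/2).
θ = 36°, so P = sin²(18°) ≈ 0.095.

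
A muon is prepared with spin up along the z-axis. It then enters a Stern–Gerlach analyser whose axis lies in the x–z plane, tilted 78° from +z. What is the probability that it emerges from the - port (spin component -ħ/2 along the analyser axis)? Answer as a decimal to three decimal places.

0.396

For spin-½, the probability of finding spin-up along an axis at angle θ to the initial spin direction is cos²(θ/2); spin-down is sin²(θ/2).
θ = 78°, so P = sin²(39°) ≈ 0.396.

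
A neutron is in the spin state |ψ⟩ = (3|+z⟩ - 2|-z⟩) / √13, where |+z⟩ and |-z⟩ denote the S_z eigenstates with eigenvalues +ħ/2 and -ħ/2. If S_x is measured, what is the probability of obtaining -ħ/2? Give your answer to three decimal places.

|-x⟩ = (|+z⟩ - |-z⟩)/√2, so ⟨-x|ψ⟩ = (5) / (√2·√13).
P = |5|² / 26 = 25/26.

0.962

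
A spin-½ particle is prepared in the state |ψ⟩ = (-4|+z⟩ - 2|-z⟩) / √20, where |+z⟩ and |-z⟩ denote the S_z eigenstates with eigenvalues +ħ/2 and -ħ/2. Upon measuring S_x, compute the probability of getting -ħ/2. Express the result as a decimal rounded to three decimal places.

0.100

|-x⟩ = (|+z⟩ - |-z⟩)/√2, so ⟨-x|ψ⟩ = (-2) / (√2·√20).
P = |-2|² / 40 = 4/40.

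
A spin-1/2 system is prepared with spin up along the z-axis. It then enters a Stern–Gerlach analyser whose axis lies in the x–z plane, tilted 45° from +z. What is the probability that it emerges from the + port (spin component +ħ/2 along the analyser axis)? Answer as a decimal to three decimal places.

0.854

For spin-½, the probability of finding spin-up along an axis at angle θ to the initial spin direction is cos²(θ/2); spin-down is sin²(θ/2).
θ = 45°, so P = cos²(22.5°) ≈ 0.854.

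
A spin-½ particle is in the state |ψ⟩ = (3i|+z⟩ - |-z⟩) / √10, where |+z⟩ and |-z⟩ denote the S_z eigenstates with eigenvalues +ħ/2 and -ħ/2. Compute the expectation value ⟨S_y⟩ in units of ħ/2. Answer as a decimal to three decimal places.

0.600

⟨σ_y⟩ = 2 Im(a* b)/(|a|²+|b|²) with a = 3i, b = -1.
a* b = 3i, so ⟨σ_y⟩ = 6/10.
⟨S_y⟩ = (ħ/2)·⟨σ_y⟩.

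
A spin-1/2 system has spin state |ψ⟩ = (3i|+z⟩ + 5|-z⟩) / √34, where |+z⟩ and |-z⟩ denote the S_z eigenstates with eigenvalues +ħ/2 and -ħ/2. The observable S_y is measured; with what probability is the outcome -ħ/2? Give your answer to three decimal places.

0.941

|-y⟩ = (|+z⟩ - i|-z⟩)/√2, so ⟨-y|ψ⟩ = (8i) / (√2·√34).
P = |8i|² / 68 = 64/68.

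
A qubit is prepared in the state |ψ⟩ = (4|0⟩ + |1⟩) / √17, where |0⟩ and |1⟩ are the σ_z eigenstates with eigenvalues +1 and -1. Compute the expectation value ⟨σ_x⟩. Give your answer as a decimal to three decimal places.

0.471

⟨σ_x⟩ = 2 Re(a* b)/(|a|²+|b|²) with a = 4, b = 1.
a* b = 4, so ⟨σ_x⟩ = 8/17.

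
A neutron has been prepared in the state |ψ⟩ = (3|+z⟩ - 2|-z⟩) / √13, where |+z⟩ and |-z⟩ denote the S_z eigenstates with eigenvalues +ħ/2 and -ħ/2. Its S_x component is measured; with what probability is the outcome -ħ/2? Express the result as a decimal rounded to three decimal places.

|-x⟩ = (|+z⟩ - |-z⟩)/√2, so ⟨-x|ψ⟩ = (5) / (√2·√13).
P = |5|² / 26 = 25/26.

0.962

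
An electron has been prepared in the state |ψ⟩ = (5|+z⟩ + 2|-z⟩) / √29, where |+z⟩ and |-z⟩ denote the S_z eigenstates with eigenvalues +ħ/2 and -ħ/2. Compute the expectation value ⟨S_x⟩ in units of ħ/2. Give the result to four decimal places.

⟨σ_x⟩ = 2 Re(a* b)/(|a|²+|b|²) with a = 5, b = 2.
a* b = 10, so ⟨σ_x⟩ = 20/29.
⟨S_x⟩ = (ħ/2)·⟨σ_x⟩.

0.6897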